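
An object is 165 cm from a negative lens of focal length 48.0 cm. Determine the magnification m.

m = +0.225

For a negative lens, f = -48.0 cm.
1/d_i = 1/f − 1/d_o = 1/(-48.00) − 1/(165) = -0.02689, so d_i = -37.18 cm.
m = −d_i/d_o = −(-37.18)/(165) = +0.225.
The image is virtual, upright and reduced, on the same side as the object.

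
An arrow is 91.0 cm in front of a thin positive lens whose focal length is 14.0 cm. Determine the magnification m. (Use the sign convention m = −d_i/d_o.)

1/d_i = 1/f − 1/d_o = 1/(14.00) − 1/(91.0) = 0.06044, so d_i = 16.55 cm.
m = −d_i/d_o = −(16.55)/(91.0) = -0.182.
The image is real, inverted and reduced, on the far side of the lens.

m = -0.182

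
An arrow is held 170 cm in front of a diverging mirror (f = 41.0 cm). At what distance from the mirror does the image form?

33.0 cm

For a diverging mirror, f = -41.0 cm.
Mirror equation: 1/v = 1/f − 1/u = 1/(-41.00) − 1/(170) = -0.02439 − 0.005882 = -0.03027, so v = -33.0 cm.
The image is virtual, upright and reduced, behind the mirror.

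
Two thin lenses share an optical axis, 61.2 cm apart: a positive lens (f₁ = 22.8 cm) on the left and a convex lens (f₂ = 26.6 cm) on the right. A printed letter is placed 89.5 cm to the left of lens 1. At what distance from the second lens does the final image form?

Lens 1: 1/d_i1 = 1/f₁ − 1/d_o1 = 1/(22.8) − 1/(89.5) = 0.03269, so d_i1 = 30.59 cm.
The intermediate image is 30.59 cm to the right of lens 1, which is 61.2 − (30.59) = 30.61 cm to the left of lens 2, so d_o2 = +30.61 cm.
Lens 2: 1/d_i2 = 1/f₂ − 1/d_o2 = 1/(26.6) − 1/(30.61) = 0.004925, so d_i2 = 203 cm.
The final image is real, 203 cm to the right of lens 2 (overall magnification ≈ 2.3).

203 cm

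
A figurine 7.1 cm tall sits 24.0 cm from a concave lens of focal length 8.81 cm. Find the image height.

For a concave lens, f = -8.81 cm.
1/d_i = 1/f − 1/d_o = 1/(-8.810) − 1/(24.0) = -0.1552, so d_i = -6.444 cm.
m = −d_i/d_o = +0.2685.
|h_i| = |m|·h_o = 0.2685 × 7.1 = 1.91 cm. The image is virtual, upright and reduced, on the same side as the object.

1.91 cm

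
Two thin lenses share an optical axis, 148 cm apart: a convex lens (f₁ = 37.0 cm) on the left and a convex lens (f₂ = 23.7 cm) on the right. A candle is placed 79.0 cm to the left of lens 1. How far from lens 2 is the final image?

Lens 1: 1/d_i1 = 1/f₁ − 1/d_o1 = 1/(37.0) − 1/(79.0) = 0.01437, so d_i1 = 69.60 cm.
The intermediate image is 69.60 cm to the right of lens 1, which is 148 − (69.60) = 78.40 cm to the left of lens 2, so d_o2 = +78.40 cm.
Lens 2: 1/d_i2 = 1/f₂ − 1/d_o2 = 1/(23.7) − 1/(78.40) = 0.02944, so d_i2 = 34.0 cm.
The final image is real, 34.0 cm to the right of lens 2 (overall magnification ≈ 0.38).

34.0 cm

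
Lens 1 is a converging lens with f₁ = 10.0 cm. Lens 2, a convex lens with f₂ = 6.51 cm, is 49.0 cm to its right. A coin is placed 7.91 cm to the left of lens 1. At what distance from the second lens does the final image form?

Lens 1: 1/d_i1 = 1/f₁ − 1/d_o1 = 1/(10.0) − 1/(7.91) = -0.02642, so d_i1 = -37.85 cm.
The intermediate image is 37.85 cm to the left of lens 1 (virtual), which is 49.0 − (-37.85) = 86.85 cm to the left of lens 2, so d_o2 = +86.85 cm.
Lens 2: 1/d_i2 = 1/f₂ − 1/d_o2 = 1/(6.51) − 1/(86.85) = 0.1421, so d_i2 = 7.04 cm.
The final image is real, 7.04 cm to the right of lens 2 (overall magnification ≈ -0.39).

7.04 cm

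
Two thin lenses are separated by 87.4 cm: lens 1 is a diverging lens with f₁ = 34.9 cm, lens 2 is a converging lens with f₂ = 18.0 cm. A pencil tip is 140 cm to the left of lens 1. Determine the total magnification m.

m = -0.0369

f₁ = −34.9 cm (diverging).
Lens 1: 1/d_i1 = 1/(-34.9) − 1/(140) = -0.03580, so d_i1 = -27.94 cm; m₁ = −d_i1/d_o1 = +0.1996.
d_o2 = 87.4 − (-27.94) = 115.3 cm.
Lens 2: 1/d_i2 = 1/(18.0) − 1/(115.3) = 0.04688, so d_i2 = 21.33 cm; m₂ = −d_i2/d_o2 = -0.1850.
m = m₁·m₂ = (+0.1996)(-0.1850) = -0.0369.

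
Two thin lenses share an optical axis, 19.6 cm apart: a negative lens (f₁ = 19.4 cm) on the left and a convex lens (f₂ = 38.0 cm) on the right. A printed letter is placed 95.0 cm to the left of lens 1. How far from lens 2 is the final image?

Lens 1 is diverging, so f₁ = −19.4 cm.
Lens 1: 1/d_i1 = 1/f₁ − 1/d_o1 = 1/(-19.4) − 1/(95.0) = -0.06207, so d_i1 = -16.11 cm.
The intermediate image is 16.11 cm to the left of lens 1 (virtual), which is 19.6 − (-16.11) = 35.71 cm to the left of lens 2, so d_o2 = +35.71 cm.
Lens 2: 1/d_i2 = 1/f₂ − 1/d_o2 = 1/(38.0) − 1/(35.71) = -0.001688, so d_i2 = -593 cm.
The final image is virtual, 593 cm to the left of lens 2 (overall magnification ≈ 2.8).

593 cm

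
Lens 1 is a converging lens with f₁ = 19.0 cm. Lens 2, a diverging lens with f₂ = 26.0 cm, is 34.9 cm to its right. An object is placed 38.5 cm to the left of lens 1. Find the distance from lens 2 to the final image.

2.90 cm

Lens 1: 1/d_i1 = 1/f₁ − 1/d_o1 = 1/(19.0) − 1/(38.5) = 0.02666, so d_i1 = 37.51 cm.
The intermediate image is 37.51 cm to the right of lens 1, which lies 2.610 cm to the right of lens 2 — a virtual object — so d_o2 = −2.610 cm.
Lens 2 is diverging, so f₂ = −26.0 cm.
Lens 2: 1/d_i2 = 1/f₂ − 1/d_o2 = 1/(-26.0) − 1/(-2.610) = 0.3447, so d_i2 = 2.90 cm.
The final image is real, 2.90 cm to the right of lens 2 (overall magnification ≈ -1.1).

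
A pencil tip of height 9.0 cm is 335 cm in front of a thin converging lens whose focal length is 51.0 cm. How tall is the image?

1.62 cm

1/d_i = 1/f − 1/d_o = 1/(51.00) − 1/(335) = 0.01662, so d_i = 60.16 cm.
m = −d_i/d_o = -0.1796.
|h_i| = |m|·h_o = 0.1796 × 9.0 = 1.62 cm. The image is real, inverted and reduced, on the far side of the lens.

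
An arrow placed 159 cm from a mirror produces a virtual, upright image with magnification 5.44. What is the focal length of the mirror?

m = −d_i/d_o ⇒ d_i = −m·d_o = −(+5.44)·(159) = -865.0 cm.
1/f = 1/d_o + 1/d_i = 1/(159) + 1/(-865.0) = 0.005133, so f = 195 cm.
Since f is positive, the mirror is concave.

f = 195 cm (concave)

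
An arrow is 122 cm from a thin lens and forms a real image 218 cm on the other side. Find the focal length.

f = 78.2 cm (converging)

Real image ⇒ d_i = +218 cm.
1/f = 1/d_o + 1/d_i = 1/(122) + 1/(218) = 0.01278, so f = 78.2 cm.
Since f is positive, the thin lens is converging.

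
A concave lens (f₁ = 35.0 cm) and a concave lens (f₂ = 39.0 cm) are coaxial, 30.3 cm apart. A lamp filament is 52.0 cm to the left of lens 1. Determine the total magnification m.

f₁ = −35.0 cm (diverging).
Lens 1: 1/d_i1 = 1/(-35.0) − 1/(52.0) = -0.04780, so d_i1 = -20.92 cm; m₁ = −d_i1/d_o1 = +0.4023.
d_o2 = 30.3 − (-20.92) = 51.22 cm.
f₂ = −39.0 cm (diverging).
Lens 2: 1/d_i2 = 1/(-39.0) − 1/(51.22) = -0.04516, so d_i2 = -22.14 cm; m₂ = −d_i2/d_o2 = +0.4323.
m = m₁·m₂ = (+0.4023)(+0.4323) = +0.174.

m = +0.174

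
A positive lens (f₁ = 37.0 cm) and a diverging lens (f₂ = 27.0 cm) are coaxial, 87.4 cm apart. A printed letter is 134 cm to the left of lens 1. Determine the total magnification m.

m = -0.163

Lens 1: 1/d_i1 = 1/(37.0) − 1/(134) = 0.01956, so d_i1 = 51.11 cm; m₁ = −d_i1/d_o1 = -0.3814.
d_o2 = 87.4 − (51.11) = 36.29 cm.
f₂ = −27.0 cm (diverging).
Lens 2: 1/d_i2 = 1/(-27.0) − 1/(36.29) = -0.06459, so d_i2 = -15.48 cm; m₂ = −d_i2/d_o2 = +0.4266.
m = m₁·m₂ = (-0.3814)(+0.4266) = -0.163.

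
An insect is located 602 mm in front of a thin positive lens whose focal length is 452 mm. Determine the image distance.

1810 mm

Thin-lens equation: 1/q = 1/f − 1/p = 1/(452.0) − 1/(602) = 0.002212 − 0.001661 = 0.0005513, so q = 1810 mm.
The image is real, inverted and enlarged, on the far side of the lens.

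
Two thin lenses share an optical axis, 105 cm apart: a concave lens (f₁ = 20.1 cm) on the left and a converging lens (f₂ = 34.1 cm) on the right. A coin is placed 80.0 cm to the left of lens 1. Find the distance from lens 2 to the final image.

Lens 1 is diverging, so f₁ = −20.1 cm.
Lens 1: 1/d_i1 = 1/f₁ − 1/d_o1 = 1/(-20.1) − 1/(80.0) = -0.06225, so d_i1 = -16.06 cm.
The intermediate image is 16.06 cm to the left of lens 1 (virtual), which is 105 − (-16.06) = 121.1 cm to the left of lens 2, so d_o2 = +121.1 cm.
Lens 2: 1/d_i2 = 1/f₂ − 1/d_o2 = 1/(34.1) − 1/(121.1) = 0.02107, so d_i2 = 47.5 cm.
The final image is real, 47.5 cm to the right of lens 2 (overall magnification ≈ -0.079).

47.5 cm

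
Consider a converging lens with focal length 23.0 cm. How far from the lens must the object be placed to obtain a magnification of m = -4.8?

27.8 cm

m = −d_i/d_o ⇒ d_i = −m·d_o.
1/f = 1/d_o + 1/d_i = 1/d_o − 1/(m·d_o) = (1 − 1/m)/d_o, so d_o = f(1 − 1/m) = (23.00)(1 − 1/(-4.8)) = 27.8 cm.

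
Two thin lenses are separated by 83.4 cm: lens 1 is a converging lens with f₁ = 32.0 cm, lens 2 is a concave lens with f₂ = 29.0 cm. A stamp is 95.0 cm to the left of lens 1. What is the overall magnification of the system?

Lens 1: 1/d_i1 = 1/(32.0) − 1/(95.0) = 0.02072, so d_i1 = 48.25 cm; m₁ = −d_i1/d_o1 = -0.5079.
d_o2 = 83.4 − (48.25) = 35.15 cm.
f₂ = −29.0 cm (diverging).
Lens 2: 1/d_i2 = 1/(-29.0) − 1/(35.15) = -0.06293, so d_i2 = -15.89 cm; m₂ = −d_i2/d_o2 = +0.4521.
m = m₁·m₂ = (-0.5079)(+0.4521) = -0.230.

m = -0.230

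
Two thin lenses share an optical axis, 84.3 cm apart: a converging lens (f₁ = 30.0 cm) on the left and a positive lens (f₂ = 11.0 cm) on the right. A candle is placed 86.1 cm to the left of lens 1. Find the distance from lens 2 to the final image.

15.4 cm

Lens 1: 1/d_i1 = 1/f₁ − 1/d_o1 = 1/(30.0) − 1/(86.1) = 0.02172, so d_i1 = 46.04 cm.
The intermediate image is 46.04 cm to the right of lens 1, which is 84.3 − (46.04) = 38.26 cm to the left of lens 2, so d_o2 = +38.26 cm.
Lens 2: 1/d_i2 = 1/f₂ − 1/d_o2 = 1/(11.0) − 1/(38.26) = 0.06477, so d_i2 = 15.4 cm.
The final image is real, 15.4 cm to the right of lens 2 (overall magnification ≈ 0.22).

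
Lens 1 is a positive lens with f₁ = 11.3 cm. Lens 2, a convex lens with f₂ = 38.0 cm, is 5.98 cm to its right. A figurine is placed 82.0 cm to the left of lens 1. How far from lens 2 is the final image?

Lens 1: 1/d_i1 = 1/f₁ − 1/d_o1 = 1/(11.3) − 1/(82.0) = 0.07630, so d_i1 = 13.11 cm.
The intermediate image is 13.11 cm to the right of lens 1, which lies 7.130 cm to the right of lens 2 — a virtual object — so d_o2 = −7.130 cm.
Lens 2: 1/d_i2 = 1/f₂ − 1/d_o2 = 1/(38.0) − 1/(-7.130) = 0.1666, so d_i2 = 6.00 cm.
The final image is real, 6.00 cm to the right of lens 2 (overall magnification ≈ -0.13).

6.00 cm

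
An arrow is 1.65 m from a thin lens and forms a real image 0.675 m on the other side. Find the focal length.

f = 0.479 m (converging)

Real image ⇒ d_i = +0.675 m.
1/f = 1/d_o + 1/d_i = 1/(1.65) + 1/(0.675) = 2.088, so f = 0.479 m.
Since f is positive, the thin lens is converging.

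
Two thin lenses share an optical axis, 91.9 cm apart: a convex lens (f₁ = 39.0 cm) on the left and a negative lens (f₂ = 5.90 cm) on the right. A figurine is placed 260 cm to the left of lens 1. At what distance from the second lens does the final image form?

Lens 1: 1/d_i1 = 1/f₁ − 1/d_o1 = 1/(39.0) − 1/(260) = 0.02179, so d_i1 = 45.88 cm.
The intermediate image is 45.88 cm to the right of lens 1, which is 91.9 − (45.88) = 46.02 cm to the left of lens 2, so d_o2 = +46.02 cm.
Lens 2 is diverging, so f₂ = −5.90 cm.
Lens 2: 1/d_i2 = 1/f₂ − 1/d_o2 = 1/(-5.90) − 1/(46.02) = -0.1912, so d_i2 = -5.23 cm.
The final image is virtual, 5.23 cm to the left of lens 2 (overall magnification ≈ -0.020).

5.23 cm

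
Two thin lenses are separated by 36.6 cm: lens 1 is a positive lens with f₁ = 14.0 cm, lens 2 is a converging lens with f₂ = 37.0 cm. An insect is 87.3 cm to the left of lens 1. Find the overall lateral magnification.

Lens 1: 1/d_i1 = 1/(14.0) − 1/(87.3) = 0.05997, so d_i1 = 16.67 cm; m₁ = −d_i1/d_o1 = -0.1910.
d_o2 = 36.6 − (16.67) = 19.93 cm.
Lens 2: 1/d_i2 = 1/(37.0) − 1/(19.93) = -0.02315, so d_i2 = -43.20 cm; m₂ = −d_i2/d_o2 = +2.168.
m = m₁·m₂ = (-0.1910)(+2.168) = -0.414.

m = -0.414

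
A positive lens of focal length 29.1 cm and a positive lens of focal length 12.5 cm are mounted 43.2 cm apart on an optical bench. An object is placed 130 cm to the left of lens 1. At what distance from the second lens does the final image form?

10.5 cm

Lens 1: 1/d_i1 = 1/f₁ − 1/d_o1 = 1/(29.1) − 1/(130) = 0.02667, so d_i1 = 37.49 cm.
The intermediate image is 37.49 cm to the right of lens 1, which is 43.2 − (37.49) = 5.710 cm to the left of lens 2, so d_o2 = +5.710 cm.
Lens 2: 1/d_i2 = 1/f₂ − 1/d_o2 = 1/(12.5) − 1/(5.710) = -0.09513, so d_i2 = -10.5 cm.
The final image is virtual, 10.5 cm to the left of lens 2 (overall magnification ≈ -0.53).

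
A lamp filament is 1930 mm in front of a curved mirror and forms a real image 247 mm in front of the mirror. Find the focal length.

Real image ⇒ d_i = +247 mm.
1/f = 1/d_o + 1/d_i = 1/(1930) + 1/(247) = 0.004567, so f = 219 mm.
Since f is positive, the curved mirror is concave.

f = 219 mm (concave)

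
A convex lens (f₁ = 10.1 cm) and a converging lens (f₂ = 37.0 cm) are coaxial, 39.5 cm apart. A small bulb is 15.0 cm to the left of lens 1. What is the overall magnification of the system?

m = -2.68

Lens 1: 1/d_i1 = 1/(10.1) − 1/(15.0) = 0.03234, so d_i1 = 30.92 cm; m₁ = −d_i1/d_o1 = -2.061.
d_o2 = 39.5 − (30.92) = 8.580 cm.
Lens 2: 1/d_i2 = 1/(37.0) − 1/(8.580) = -0.08952, so d_i2 = -11.17 cm; m₂ = −d_i2/d_o2 = +1.302.
m = m₁·m₂ = (-2.061)(+1.302) = -2.68.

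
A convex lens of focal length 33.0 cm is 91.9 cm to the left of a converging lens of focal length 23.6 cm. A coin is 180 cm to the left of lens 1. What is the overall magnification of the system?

m = +0.190

Lens 1: 1/d_i1 = 1/(33.0) − 1/(180) = 0.02475, so d_i1 = 40.41 cm; m₁ = −d_i1/d_o1 = -0.2245.
d_o2 = 91.9 − (40.41) = 51.49 cm.
Lens 2: 1/d_i2 = 1/(23.6) − 1/(51.49) = 0.02295, so d_i2 = 43.57 cm; m₂ = −d_i2/d_o2 = -0.8462.
m = m₁·m₂ = (-0.2245)(-0.8462) = +0.190.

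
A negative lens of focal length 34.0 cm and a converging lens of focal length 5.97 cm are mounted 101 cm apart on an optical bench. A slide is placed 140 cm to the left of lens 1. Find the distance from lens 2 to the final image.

6.26 cm

Lens 1 is diverging, so f₁ = −34.0 cm.
Lens 1: 1/d_i1 = 1/f₁ − 1/d_o1 = 1/(-34.0) − 1/(140) = -0.03655, so d_i1 = -27.36 cm.
The intermediate image is 27.36 cm to the left of lens 1 (virtual), which is 101 − (-27.36) = 128.4 cm to the left of lens 2, so d_o2 = +128.4 cm.
Lens 2: 1/d_i2 = 1/f₂ − 1/d_o2 = 1/(5.97) − 1/(128.4) = 0.1597, so d_i2 = 6.26 cm.
The final image is real, 6.26 cm to the right of lens 2 (overall magnification ≈ -0.0095).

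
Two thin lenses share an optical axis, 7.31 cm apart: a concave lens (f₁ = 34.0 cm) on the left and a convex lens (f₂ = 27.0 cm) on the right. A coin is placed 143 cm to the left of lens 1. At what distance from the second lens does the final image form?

Lens 1 is diverging, so f₁ = −34.0 cm.
Lens 1: 1/d_i1 = 1/f₁ − 1/d_o1 = 1/(-34.0) − 1/(143) = -0.03640, so d_i1 = -27.47 cm.
The intermediate image is 27.47 cm to the left of lens 1 (virtual), which is 7.31 − (-27.47) = 34.78 cm to the left of lens 2, so d_o2 = +34.78 cm.
Lens 2: 1/d_i2 = 1/f₂ − 1/d_o2 = 1/(27.0) − 1/(34.78) = 0.008285, so d_i2 = 121 cm.
The final image is real, 121 cm to the right of lens 2 (overall magnification ≈ -0.67).

121 cm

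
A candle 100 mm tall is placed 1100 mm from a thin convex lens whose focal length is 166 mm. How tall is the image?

17.8 mm

1/d_i = 1/f − 1/d_o = 1/(166.0) − 1/(1100) = 0.005115, so d_i = 195.5 mm.
m = −d_i/d_o = -0.1777.
|h_i| = |m|·h_o = 0.1777 × 100 = 17.8 mm. The image is real, inverted and reduced, on the far side of the lens.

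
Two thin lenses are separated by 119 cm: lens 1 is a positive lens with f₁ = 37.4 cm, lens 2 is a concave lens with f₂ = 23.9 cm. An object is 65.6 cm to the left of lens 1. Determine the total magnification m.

m = -0.567

Lens 1: 1/d_i1 = 1/(37.4) − 1/(65.6) = 0.01149, so d_i1 = 87.00 cm; m₁ = −d_i1/d_o1 = -1.326.
d_o2 = 119 − (87.00) = 32.00 cm.
f₂ = −23.9 cm (diverging).
Lens 2: 1/d_i2 = 1/(-23.9) − 1/(32.00) = -0.07309, so d_i2 = -13.68 cm; m₂ = −d_i2/d_o2 = +0.4275.
m = m₁·m₂ = (-1.326)(+0.4275) = -0.567.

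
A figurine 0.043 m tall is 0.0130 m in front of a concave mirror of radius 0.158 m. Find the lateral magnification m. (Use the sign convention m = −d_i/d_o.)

f = R/2 = 0.158/2 = 0.07900 m.
1/d_i = 1/f − 1/d_o = 1/(0.07900) − 1/(0.0130) = -64.26, so d_i = -0.01556 m.
m = −d_i/d_o = −(-0.01556)/(0.0130) = +1.20.
The image is virtual, upright and enlarged, behind the mirror.

m = +1.20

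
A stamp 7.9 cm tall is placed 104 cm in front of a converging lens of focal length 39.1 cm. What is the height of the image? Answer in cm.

1/d_i = 1/f − 1/d_o = 1/(39.10) − 1/(104) = 0.01596, so d_i = 62.66 cm.
m = −d_i/d_o = -0.6025.
|h_i| = |m|·h_o = 0.6025 × 7.9 = 4.76 cm. The image is real, inverted and reduced, on the far side of the lens.

4.76 cm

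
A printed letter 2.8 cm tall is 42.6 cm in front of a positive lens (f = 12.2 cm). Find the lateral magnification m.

1/d_i = 1/f − 1/d_o = 1/(12.20) − 1/(42.6) = 0.05849, so d_i = 17.10 cm.
m = −d_i/d_o = −(17.10)/(42.6) = -0.401.
The image is real, inverted and reduced, on the far side of the lens.

m = -0.401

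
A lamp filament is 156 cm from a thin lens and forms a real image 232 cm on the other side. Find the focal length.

f = 93.3 cm (converging)

Real image ⇒ d_i = +232 cm.
1/f = 1/d_o + 1/d_i = 1/(156) + 1/(232) = 0.01072, so f = 93.3 cm.
Since f is positive, the thin lens is converging.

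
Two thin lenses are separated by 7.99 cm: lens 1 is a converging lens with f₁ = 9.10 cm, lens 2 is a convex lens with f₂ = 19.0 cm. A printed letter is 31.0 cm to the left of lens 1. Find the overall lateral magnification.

Lens 1: 1/d_i1 = 1/(9.10) − 1/(31.0) = 0.07763, so d_i1 = 12.88 cm; m₁ = −d_i1/d_o1 = -0.4155.
d_o2 = 7.99 − (12.88) = -4.890 cm (virtual object).
Lens 2: 1/d_i2 = 1/(19.0) − 1/(-4.890) = 0.2571, so d_i2 = 3.889 cm; m₂ = −d_i2/d_o2 = +0.7953.
m = m₁·m₂ = (-0.4155)(+0.7953) = -0.330.

m = -0.330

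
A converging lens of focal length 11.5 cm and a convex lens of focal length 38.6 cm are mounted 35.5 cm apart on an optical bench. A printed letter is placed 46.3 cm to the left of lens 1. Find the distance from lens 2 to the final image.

42.4 cm

Lens 1: 1/d_i1 = 1/f₁ − 1/d_o1 = 1/(11.5) − 1/(46.3) = 0.06536, so d_i1 = 15.30 cm.
The intermediate image is 15.30 cm to the right of lens 1, which is 35.5 − (15.30) = 20.20 cm to the left of lens 2, so d_o2 = +20.20 cm.
Lens 2: 1/d_i2 = 1/f₂ − 1/d_o2 = 1/(38.6) − 1/(20.20) = -0.02360, so d_i2 = -42.4 cm.
The final image is virtual, 42.4 cm to the left of lens 2 (overall magnification ≈ -0.69).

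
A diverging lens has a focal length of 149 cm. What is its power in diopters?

For a diverging lens, f = −149 cm.
f = -149 cm = -1.49 m.
P = 1/f = 1/(-1.49 m) = -0.671 D.

P = -0.671 D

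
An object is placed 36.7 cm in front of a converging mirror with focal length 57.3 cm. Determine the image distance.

Mirror equation: 1/s_i = 1/f − 1/s_o = 1/(57.30) − 1/(36.7) = 0.01745 − 0.02725 = -0.009796, so s_i = -102 cm.
The image is virtual, upright and enlarged, behind the mirror.

102 cm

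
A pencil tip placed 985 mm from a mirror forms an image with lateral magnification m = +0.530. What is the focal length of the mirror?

f = -1110 mm (convex)

m = −d_i/d_o ⇒ d_i = −m·d_o = −(+0.530)·(985) = -522.1 mm.
1/f = 1/d_o + 1/d_i = 1/(985) + 1/(-522.1) = -0.0009001, so f = -1110 mm.
Since f is negative, the mirror is convex.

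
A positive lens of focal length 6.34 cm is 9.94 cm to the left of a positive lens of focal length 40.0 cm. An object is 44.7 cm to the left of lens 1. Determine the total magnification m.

Lens 1: 1/d_i1 = 1/(6.34) − 1/(44.7) = 0.1354, so d_i1 = 7.388 cm; m₁ = −d_i1/d_o1 = -0.1653.
d_o2 = 9.94 − (7.388) = 2.552 cm.
Lens 2: 1/d_i2 = 1/(40.0) − 1/(2.552) = -0.3668, so d_i2 = -2.726 cm; m₂ = −d_i2/d_o2 = +1.068.
m = m₁·m₂ = (-0.1653)(+1.068) = -0.177.

m = -0.177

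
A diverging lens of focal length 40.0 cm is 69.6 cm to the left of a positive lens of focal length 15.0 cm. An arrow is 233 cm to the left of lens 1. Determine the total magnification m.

f₁ = −40.0 cm (diverging).
Lens 1: 1/d_i1 = 1/(-40.0) − 1/(233) = -0.02929, so d_i1 = -34.14 cm; m₁ = −d_i1/d_o1 = +0.1465.
d_o2 = 69.6 − (-34.14) = 103.7 cm.
Lens 2: 1/d_i2 = 1/(15.0) − 1/(103.7) = 0.05702, so d_i2 = 17.54 cm; m₂ = −d_i2/d_o2 = -0.1691.
m = m₁·m₂ = (+0.1465)(-0.1691) = -0.0248.

m = -0.0248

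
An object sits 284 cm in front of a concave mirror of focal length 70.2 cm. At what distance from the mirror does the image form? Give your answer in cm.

Mirror equation: 1/q = 1/f − 1/p = 1/(70.20) − 1/(284) = 0.01425 − 0.003521 = 0.01072, so q = 93.2 cm.
The image is real, inverted and reduced, in front of the mirror.

93.2 cm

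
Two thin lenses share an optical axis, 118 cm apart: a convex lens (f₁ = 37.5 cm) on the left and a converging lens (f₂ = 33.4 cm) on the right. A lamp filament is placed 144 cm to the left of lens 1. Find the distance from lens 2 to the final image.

Lens 1: 1/d_i1 = 1/f₁ − 1/d_o1 = 1/(37.5) − 1/(144) = 0.01972, so d_i1 = 50.70 cm.
The intermediate image is 50.70 cm to the right of lens 1, which is 118 − (50.70) = 67.30 cm to the left of lens 2, so d_o2 = +67.30 cm.
Lens 2: 1/d_i2 = 1/f₂ − 1/d_o2 = 1/(33.4) − 1/(67.30) = 0.01508, so d_i2 = 66.3 cm.
The final image is real, 66.3 cm to the right of lens 2 (overall magnification ≈ 0.35).

66.3 cm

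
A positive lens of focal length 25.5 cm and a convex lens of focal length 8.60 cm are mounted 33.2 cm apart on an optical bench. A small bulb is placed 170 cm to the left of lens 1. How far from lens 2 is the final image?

Lens 1: 1/d_i1 = 1/f₁ − 1/d_o1 = 1/(25.5) − 1/(170) = 0.03333, so d_i1 = 30.00 cm.
The intermediate image is 30.00 cm to the right of lens 1, which is 33.2 − (30.00) = 3.200 cm to the left of lens 2, so d_o2 = +3.200 cm.
Lens 2: 1/d_i2 = 1/f₂ − 1/d_o2 = 1/(8.60) − 1/(3.200) = -0.1962, so d_i2 = -5.10 cm.
The final image is virtual, 5.10 cm to the left of lens 2 (overall magnification ≈ -0.28).

5.10 cm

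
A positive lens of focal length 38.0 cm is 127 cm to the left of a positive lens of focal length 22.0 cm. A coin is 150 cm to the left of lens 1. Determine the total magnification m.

Lens 1: 1/d_i1 = 1/(38.0) − 1/(150) = 0.01965, so d_i1 = 50.89 cm; m₁ = −d_i1/d_o1 = -0.3393.
d_o2 = 127 − (50.89) = 76.11 cm.
Lens 2: 1/d_i2 = 1/(22.0) − 1/(76.11) = 0.03232, so d_i2 = 30.94 cm; m₂ = −d_i2/d_o2 = -0.4066.
m = m₁·m₂ = (-0.3393)(-0.4066) = +0.138.

m = +0.138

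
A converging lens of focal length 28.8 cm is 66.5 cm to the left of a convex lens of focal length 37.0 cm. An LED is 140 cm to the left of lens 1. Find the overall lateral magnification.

m = -1.42

Lens 1: 1/d_i1 = 1/(28.8) − 1/(140) = 0.02758, so d_i1 = 36.26 cm; m₁ = −d_i1/d_o1 = -0.2590.
d_o2 = 66.5 − (36.26) = 30.24 cm.
Lens 2: 1/d_i2 = 1/(37.0) − 1/(30.24) = -0.006042, so d_i2 = -165.5 cm; m₂ = −d_i2/d_o2 = +5.473.
m = m₁·m₂ = (-0.2590)(+5.473) = -1.42.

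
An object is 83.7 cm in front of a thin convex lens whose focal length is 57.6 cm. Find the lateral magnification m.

m = -2.21

1/d_i = 1/f − 1/d_o = 1/(57.60) − 1/(83.7) = 0.005414, so d_i = 184.7 cm.
m = −d_i/d_o = −(184.7)/(83.7) = -2.21.
The image is real, inverted and enlarged, on the far side of the lens.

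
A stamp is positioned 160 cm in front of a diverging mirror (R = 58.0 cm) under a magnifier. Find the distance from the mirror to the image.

f = R/2 = 58.0/2 = 29.00 cm; for a diverging mirror, f = -29.00 cm.
Mirror equation: 1/v = 1/f − 1/u = 1/(-29.00) − 1/(160) = -0.03448 − 0.006250 = -0.04073, so v = -24.6 cm.
The image is virtual, upright and reduced, behind the mirror.

24.6 cm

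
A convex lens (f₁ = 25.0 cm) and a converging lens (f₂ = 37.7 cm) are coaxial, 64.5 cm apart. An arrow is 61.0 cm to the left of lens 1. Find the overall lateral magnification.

Lens 1: 1/d_i1 = 1/(25.0) − 1/(61.0) = 0.02361, so d_i1 = 42.36 cm; m₁ = −d_i1/d_o1 = -0.6944.
d_o2 = 64.5 − (42.36) = 22.14 cm.
Lens 2: 1/d_i2 = 1/(37.7) − 1/(22.14) = -0.01864, so d_i2 = -53.64 cm; m₂ = −d_i2/d_o2 = +2.423.
m = m₁·m₂ = (-0.6944)(+2.423) = -1.68.

m = -1.68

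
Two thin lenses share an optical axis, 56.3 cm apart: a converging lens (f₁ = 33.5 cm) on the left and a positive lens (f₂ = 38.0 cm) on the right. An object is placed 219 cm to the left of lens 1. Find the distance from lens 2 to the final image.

30.0 cm

Lens 1: 1/d_i1 = 1/f₁ − 1/d_o1 = 1/(33.5) − 1/(219) = 0.02528, so d_i1 = 39.55 cm.
The intermediate image is 39.55 cm to the right of lens 1, which is 56.3 − (39.55) = 16.75 cm to the left of lens 2, so d_o2 = +16.75 cm.
Lens 2: 1/d_i2 = 1/f₂ − 1/d_o2 = 1/(38.0) − 1/(16.75) = -0.03339, so d_i2 = -30.0 cm.
The final image is virtual, 30.0 cm to the left of lens 2 (overall magnification ≈ -0.32).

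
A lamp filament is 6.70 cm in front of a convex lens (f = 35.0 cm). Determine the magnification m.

m = +1.24

1/d_i = 1/f − 1/d_o = 1/(35.00) − 1/(6.70) = -0.1207, so d_i = -8.286 cm.
m = −d_i/d_o = −(-8.286)/(6.70) = +1.24.
The image is virtual, upright and enlarged, on the same side as the object.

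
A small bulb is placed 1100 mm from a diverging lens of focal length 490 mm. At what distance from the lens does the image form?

339 mm

For a diverging lens, f = -490 mm.
Thin-lens equation: 1/q = 1/f − 1/p = 1/(-490.0) − 1/(1100) = -0.002041 − 0.0009091 = -0.002950, so q = -339 mm.
The image is virtual, upright and reduced, on the same side as the object.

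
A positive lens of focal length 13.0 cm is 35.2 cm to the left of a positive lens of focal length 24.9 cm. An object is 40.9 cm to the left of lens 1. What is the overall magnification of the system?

m = -1.32

Lens 1: 1/d_i1 = 1/(13.0) − 1/(40.9) = 0.05247, so d_i1 = 19.06 cm; m₁ = −d_i1/d_o1 = -0.4660.
d_o2 = 35.2 − (19.06) = 16.14 cm.
Lens 2: 1/d_i2 = 1/(24.9) − 1/(16.14) = -0.02180, so d_i2 = -45.88 cm; m₂ = −d_i2/d_o2 = +2.842.
m = m₁·m₂ = (-0.4660)(+2.842) = -1.32.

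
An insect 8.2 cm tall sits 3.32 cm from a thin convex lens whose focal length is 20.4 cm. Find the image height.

9.79 cm

1/d_i = 1/f − 1/d_o = 1/(20.40) − 1/(3.32) = -0.2522, so d_i = -3.965 cm.
m = −d_i/d_o = +1.194.
|h_i| = |m|·h_o = 1.194 × 8.2 = 9.79 cm. The image is virtual, upright and enlarged, on the same side as the object.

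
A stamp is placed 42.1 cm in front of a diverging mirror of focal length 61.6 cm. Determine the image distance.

For a diverging mirror, f = -61.6 cm.
Mirror equation: 1/q = 1/f − 1/p = 1/(-61.60) − 1/(42.1) = -0.01623 − 0.02375 = -0.03999, so q = -25.0 cm.
The image is virtual, upright and reduced, behind the mirror.

25.0 cm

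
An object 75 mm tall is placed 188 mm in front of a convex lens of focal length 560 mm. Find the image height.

1/d_i = 1/f − 1/d_o = 1/(560.0) − 1/(188) = -0.003533, so d_i = -283.0 mm.
m = −d_i/d_o = +1.505.
|h_i| = |m|·h_o = 1.505 × 75 = 113 mm. The image is virtual, upright and enlarged, on the same side as the object.

113 mm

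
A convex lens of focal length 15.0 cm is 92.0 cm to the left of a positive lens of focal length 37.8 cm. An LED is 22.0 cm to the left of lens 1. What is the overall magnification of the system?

m = +11.5

Lens 1: 1/d_i1 = 1/(15.0) − 1/(22.0) = 0.02121, so d_i1 = 47.14 cm; m₁ = −d_i1/d_o1 = -2.143.
d_o2 = 92.0 − (47.14) = 44.86 cm.
Lens 2: 1/d_i2 = 1/(37.8) − 1/(44.86) = 0.004163, so d_i2 = 240.2 cm; m₂ = −d_i2/d_o2 = -5.354.
m = m₁·m₂ = (-2.143)(-5.354) = +11.5.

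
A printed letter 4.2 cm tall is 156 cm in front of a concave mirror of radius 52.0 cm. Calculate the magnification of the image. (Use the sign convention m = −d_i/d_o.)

m = -0.200

f = R/2 = 52.0/2 = 26.00 cm.
1/d_i = 1/f − 1/d_o = 1/(26.00) − 1/(156) = 0.03205, so d_i = 31.20 cm.
m = −d_i/d_o = −(31.20)/(156) = -0.200.
The image is real, inverted and reduced, in front of the mirror.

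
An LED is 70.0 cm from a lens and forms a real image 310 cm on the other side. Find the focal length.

Real image ⇒ d_i = +310 cm.
1/f = 1/d_o + 1/d_i = 1/(70.0) + 1/(310) = 0.01751, so f = 57.1 cm.
Since f is positive, the lens is converging.

f = 57.1 cm (converging)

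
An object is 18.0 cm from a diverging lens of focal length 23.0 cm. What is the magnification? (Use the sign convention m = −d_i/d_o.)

m = +0.561

For a diverging lens, f = -23.0 cm.
1/d_i = 1/f − 1/d_o = 1/(-23.00) − 1/(18.0) = -0.09903, so d_i = -10.10 cm.
m = −d_i/d_o = −(-10.10)/(18.0) = +0.561.
The image is virtual, upright and reduced, on the same side as the object.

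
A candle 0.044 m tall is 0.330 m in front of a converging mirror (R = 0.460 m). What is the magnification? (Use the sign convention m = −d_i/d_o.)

f = R/2 = 0.460/2 = 0.2300 m.
1/d_i = 1/f − 1/d_o = 1/(0.2300) − 1/(0.330) = 1.318, so d_i = 0.7590 m.
m = −d_i/d_o = −(0.7590)/(0.330) = -2.30.
The image is real, inverted and enlarged, in front of the mirror.

m = -2.30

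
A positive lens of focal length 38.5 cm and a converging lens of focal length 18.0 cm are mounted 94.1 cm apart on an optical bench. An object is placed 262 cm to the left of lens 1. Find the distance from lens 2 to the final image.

28.5 cm

Lens 1: 1/d_i1 = 1/f₁ − 1/d_o1 = 1/(38.5) − 1/(262) = 0.02216, so d_i1 = 45.13 cm.
The intermediate image is 45.13 cm to the right of lens 1, which is 94.1 − (45.13) = 48.97 cm to the left of lens 2, so d_o2 = +48.97 cm.
Lens 2: 1/d_i2 = 1/f₂ − 1/d_o2 = 1/(18.0) − 1/(48.97) = 0.03513, so d_i2 = 28.5 cm.
The final image is real, 28.5 cm to the right of lens 2 (overall magnification ≈ 0.10).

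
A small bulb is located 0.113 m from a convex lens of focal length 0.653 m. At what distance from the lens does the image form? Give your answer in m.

0.137 m

Thin-lens equation: 1/v = 1/f − 1/u = 1/(0.6530) − 1/(0.113) = 1.531 − 8.850 = -7.318, so v = -0.137 m.
The image is virtual, upright and enlarged, on the same side as the object.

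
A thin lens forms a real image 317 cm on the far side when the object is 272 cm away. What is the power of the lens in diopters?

d_i = +317 cm.
1/f = 1/d_o + 1/d_i = 1/(272) + 1/(317) = 0.006831 cm⁻¹.
f = 146.4 cm = 1.464 m, so P = 1/f = +0.683 D.

P = +0.683 D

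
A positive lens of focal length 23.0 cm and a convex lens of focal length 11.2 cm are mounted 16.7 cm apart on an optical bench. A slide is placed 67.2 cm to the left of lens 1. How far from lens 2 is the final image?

6.94 cm

Lens 1: 1/d_i1 = 1/f₁ − 1/d_o1 = 1/(23.0) − 1/(67.2) = 0.02860, so d_i1 = 34.97 cm.
The intermediate image is 34.97 cm to the right of lens 1, which lies 18.27 cm to the right of lens 2 — a virtual object — so d_o2 = −18.27 cm.
Lens 2: 1/d_i2 = 1/f₂ − 1/d_o2 = 1/(11.2) − 1/(-18.27) = 0.1440, so d_i2 = 6.94 cm.
The final image is real, 6.94 cm to the right of lens 2 (overall magnification ≈ -0.20).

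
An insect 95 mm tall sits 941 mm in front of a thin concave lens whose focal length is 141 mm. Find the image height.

For a concave lens, f = -141 mm.
1/d_i = 1/f − 1/d_o = 1/(-141.0) − 1/(941) = -0.008155, so d_i = -122.6 mm.
m = −d_i/d_o = +0.1303.
|h_i| = |m|·h_o = 0.1303 × 95 = 12.4 mm. The image is virtual, upright and reduced, on the same side as the object.

12.4 mm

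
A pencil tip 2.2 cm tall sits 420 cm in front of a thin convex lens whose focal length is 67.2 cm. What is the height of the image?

1/d_i = 1/f − 1/d_o = 1/(67.20) − 1/(420) = 0.01250, so d_i = 80.00 cm.
m = −d_i/d_o = -0.1905.
|h_i| = |m|·h_o = 0.1905 × 2.2 = 0.419 cm. The image is real, inverted and reduced, on the far side of the lens.

0.419 cm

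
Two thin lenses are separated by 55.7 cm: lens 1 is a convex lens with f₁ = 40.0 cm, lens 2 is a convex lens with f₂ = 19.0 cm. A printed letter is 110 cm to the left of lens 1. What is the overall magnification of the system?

Lens 1: 1/d_i1 = 1/(40.0) − 1/(110) = 0.01591, so d_i1 = 62.86 cm; m₁ = −d_i1/d_o1 = -0.5715.
d_o2 = 55.7 − (62.86) = -7.160 cm (virtual object).
Lens 2: 1/d_i2 = 1/(19.0) − 1/(-7.160) = 0.1923, so d_i2 = 5.200 cm; m₂ = −d_i2/d_o2 = +0.7263.
m = m₁·m₂ = (-0.5715)(+0.7263) = -0.415.

m = -0.415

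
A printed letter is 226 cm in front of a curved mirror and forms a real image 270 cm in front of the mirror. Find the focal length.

f = 123 cm (concave)

Real image ⇒ d_i = +270 cm.
1/f = 1/d_o + 1/d_i = 1/(226) + 1/(270) = 0.008128, so f = 123 cm.
Since f is positive, the curved mirror is concave.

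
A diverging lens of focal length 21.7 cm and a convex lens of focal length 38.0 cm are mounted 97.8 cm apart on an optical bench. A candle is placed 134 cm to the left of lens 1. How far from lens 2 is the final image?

Lens 1 is diverging, so f₁ = −21.7 cm.
Lens 1: 1/d_i1 = 1/f₁ − 1/d_o1 = 1/(-21.7) − 1/(134) = -0.05355, so d_i1 = -18.68 cm.
The intermediate image is 18.68 cm to the left of lens 1 (virtual), which is 97.8 − (-18.68) = 116.5 cm to the left of lens 2, so d_o2 = +116.5 cm.
Lens 2: 1/d_i2 = 1/f₂ − 1/d_o2 = 1/(38.0) − 1/(116.5) = 0.01773, so d_i2 = 56.4 cm.
The final image is real, 56.4 cm to the right of lens 2 (overall magnification ≈ -0.067).

56.4 cm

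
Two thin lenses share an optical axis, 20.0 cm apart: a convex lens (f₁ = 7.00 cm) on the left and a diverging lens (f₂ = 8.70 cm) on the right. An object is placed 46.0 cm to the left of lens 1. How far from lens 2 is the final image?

Lens 1: 1/d_i1 = 1/f₁ − 1/d_o1 = 1/(7.00) − 1/(46.0) = 0.1211, so d_i1 = 8.256 cm.
The intermediate image is 8.256 cm to the right of lens 1, which is 20.0 − (8.256) = 11.74 cm to the left of lens 2, so d_o2 = +11.74 cm.
Lens 2 is diverging, so f₂ = −8.70 cm.
Lens 2: 1/d_i2 = 1/f₂ − 1/d_o2 = 1/(-8.70) − 1/(11.74) = -0.2001, so d_i2 = -5.00 cm.
The final image is virtual, 5.00 cm to the left of lens 2 (overall magnification ≈ -0.076).

5.00 cm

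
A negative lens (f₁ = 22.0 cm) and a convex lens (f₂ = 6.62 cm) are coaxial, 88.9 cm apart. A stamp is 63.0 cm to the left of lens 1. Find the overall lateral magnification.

f₁ = −22.0 cm (diverging).
Lens 1: 1/d_i1 = 1/(-22.0) − 1/(63.0) = -0.06133, so d_i1 = -16.31 cm; m₁ = −d_i1/d_o1 = +0.2589.
d_o2 = 88.9 − (-16.31) = 105.2 cm.
Lens 2: 1/d_i2 = 1/(6.62) − 1/(105.2) = 0.1416, so d_i2 = 7.065 cm; m₂ = −d_i2/d_o2 = -0.06715.
m = m₁·m₂ = (+0.2589)(-0.06715) = -0.0174.

m = -0.0174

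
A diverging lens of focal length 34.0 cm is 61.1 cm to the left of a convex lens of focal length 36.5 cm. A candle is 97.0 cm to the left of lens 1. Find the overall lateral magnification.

f₁ = −34.0 cm (diverging).
Lens 1: 1/d_i1 = 1/(-34.0) − 1/(97.0) = -0.03972, so d_i1 = -25.18 cm; m₁ = −d_i1/d_o1 = +0.2596.
d_o2 = 61.1 − (-25.18) = 86.28 cm.
Lens 2: 1/d_i2 = 1/(36.5) − 1/(86.28) = 0.01581, so d_i2 = 63.26 cm; m₂ = −d_i2/d_o2 = -0.7332.
m = m₁·m₂ = (+0.2596)(-0.7332) = -0.190.

m = -0.190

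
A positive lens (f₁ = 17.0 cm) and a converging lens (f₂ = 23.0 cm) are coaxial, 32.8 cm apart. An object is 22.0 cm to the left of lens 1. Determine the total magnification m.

Lens 1: 1/d_i1 = 1/(17.0) − 1/(22.0) = 0.01337, so d_i1 = 74.80 cm; m₁ = −d_i1/d_o1 = -3.400.
d_o2 = 32.8 − (74.80) = -42.00 cm (virtual object).
Lens 2: 1/d_i2 = 1/(23.0) − 1/(-42.00) = 0.06729, so d_i2 = 14.86 cm; m₂ = −d_i2/d_o2 = +0.3538.
m = m₁·m₂ = (-3.400)(+0.3538) = -1.20.

m = -1.20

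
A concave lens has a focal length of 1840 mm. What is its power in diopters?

P = -0.543 D

For a concave lens, f = −1840 mm.
f = -184 cm = -1.84 m.
P = 1/f = 1/(-1.84 m) = -0.543 D.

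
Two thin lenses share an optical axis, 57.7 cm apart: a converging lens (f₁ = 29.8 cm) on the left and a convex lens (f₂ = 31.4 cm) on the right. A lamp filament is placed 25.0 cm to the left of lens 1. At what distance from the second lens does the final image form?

Lens 1: 1/d_i1 = 1/f₁ − 1/d_o1 = 1/(29.8) − 1/(25.0) = -0.006443, so d_i1 = -155.2 cm.
The intermediate image is 155.2 cm to the left of lens 1 (virtual), which is 57.7 − (-155.2) = 212.9 cm to the left of lens 2, so d_o2 = +212.9 cm.
Lens 2: 1/d_i2 = 1/f₂ − 1/d_o2 = 1/(31.4) − 1/(212.9) = 0.02715, so d_i2 = 36.8 cm.
The final image is real, 36.8 cm to the right of lens 2 (overall magnification ≈ -1.1).

36.8 cm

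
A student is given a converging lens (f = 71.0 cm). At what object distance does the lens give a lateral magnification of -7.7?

80.2 cm

m = −d_i/d_o ⇒ d_i = −m·d_o.
1/f = 1/d_o + 1/d_i = 1/d_o − 1/(m·d_o) = (1 − 1/m)/d_o, so d_o = f(1 − 1/m) = (71.00)(1 − 1/(-7.7)) = 80.2 cm.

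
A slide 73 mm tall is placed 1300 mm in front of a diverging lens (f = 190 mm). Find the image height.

For a diverging lens, f = -190 mm.
1/d_i = 1/f − 1/d_o = 1/(-190.0) − 1/(1300) = -0.006032, so d_i = -165.8 mm.
m = −d_i/d_o = +0.1275.
|h_i| = |m|·h_o = 0.1275 × 73 = 9.31 mm. The image is virtual, upright and reduced, on the same side as the object.

9.31 mm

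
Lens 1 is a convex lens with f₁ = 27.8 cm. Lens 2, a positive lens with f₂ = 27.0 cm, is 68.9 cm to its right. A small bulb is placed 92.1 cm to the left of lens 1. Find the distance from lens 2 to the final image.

Lens 1: 1/d_i1 = 1/f₁ − 1/d_o1 = 1/(27.8) − 1/(92.1) = 0.02511, so d_i1 = 39.82 cm.
The intermediate image is 39.82 cm to the right of lens 1, which is 68.9 − (39.82) = 29.08 cm to the left of lens 2, so d_o2 = +29.08 cm.
Lens 2: 1/d_i2 = 1/f₂ − 1/d_o2 = 1/(27.0) − 1/(29.08) = 0.002649, so d_i2 = 377 cm.
The final image is real, 377 cm to the right of lens 2 (overall magnification ≈ 5.6).

377 cm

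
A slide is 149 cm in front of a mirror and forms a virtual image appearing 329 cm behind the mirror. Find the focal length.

Virtual image ⇒ d_i = −329 cm.
1/f = 1/d_o + 1/d_i = 1/(149) + 1/(-329) = 0.003672, so f = 272 cm.
Since f is positive, the mirror is concave.

f = 272 cm (concave)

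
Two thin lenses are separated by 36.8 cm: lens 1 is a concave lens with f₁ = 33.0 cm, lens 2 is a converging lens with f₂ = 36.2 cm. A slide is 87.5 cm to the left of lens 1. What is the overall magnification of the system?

m = -0.404

f₁ = −33.0 cm (diverging).
Lens 1: 1/d_i1 = 1/(-33.0) − 1/(87.5) = -0.04173, so d_i1 = -23.96 cm; m₁ = −d_i1/d_o1 = +0.2738.
d_o2 = 36.8 − (-23.96) = 60.76 cm.
Lens 2: 1/d_i2 = 1/(36.2) − 1/(60.76) = 0.01117, so d_i2 = 89.56 cm; m₂ = −d_i2/d_o2 = -1.474.
m = m₁·m₂ = (+0.2738)(-1.474) = -0.404.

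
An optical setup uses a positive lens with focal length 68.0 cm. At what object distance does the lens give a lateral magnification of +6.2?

m = −d_i/d_o ⇒ d_i = −m·d_o.
1/f = 1/d_o + 1/d_i = 1/d_o − 1/(m·d_o) = (1 − 1/m)/d_o, so d_o = f(1 − 1/m) = (68.00)(1 − 1/(+6.2)) = 57.0 cm.

57.0 cm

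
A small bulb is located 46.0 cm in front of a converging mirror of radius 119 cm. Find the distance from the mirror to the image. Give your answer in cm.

f = R/2 = 119/2 = 59.50 cm.
Mirror equation: 1/d_i = 1/f − 1/d_o = 1/(59.50) − 1/(46.0) = 0.01681 − 0.02174 = -0.004932, so d_i = -203 cm.
The image is virtual, upright and enlarged, behind the mirror.

203 cm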